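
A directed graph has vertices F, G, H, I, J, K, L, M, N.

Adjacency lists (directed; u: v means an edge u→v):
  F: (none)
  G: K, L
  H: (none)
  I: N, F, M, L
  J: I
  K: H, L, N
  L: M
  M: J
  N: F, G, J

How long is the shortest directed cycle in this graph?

For each vertex v, BFS finds the shortest path from v back to v.
The shortest such closed walk is N → J → I → N, length 3.

3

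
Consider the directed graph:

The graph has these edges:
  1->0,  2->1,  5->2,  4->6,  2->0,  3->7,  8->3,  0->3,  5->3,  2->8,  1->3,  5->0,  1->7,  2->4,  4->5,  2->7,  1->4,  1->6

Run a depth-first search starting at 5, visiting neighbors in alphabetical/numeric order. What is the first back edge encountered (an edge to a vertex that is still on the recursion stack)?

DFS from 5 (visiting neighbors in alphabetical/numeric order); mark gray on enter, black on exit:
5 gray
  0 gray
    3 gray
      7 gray
      7 black
    3 black
  0 black
  2 gray
    2→0: 0 black — skip
    1 gray
      1→0: 0 black — skip
      1→3: 3 black — skip
      4 gray
        4→5: 5 is gray → back edge
First back edge: 4 → 5.

4→5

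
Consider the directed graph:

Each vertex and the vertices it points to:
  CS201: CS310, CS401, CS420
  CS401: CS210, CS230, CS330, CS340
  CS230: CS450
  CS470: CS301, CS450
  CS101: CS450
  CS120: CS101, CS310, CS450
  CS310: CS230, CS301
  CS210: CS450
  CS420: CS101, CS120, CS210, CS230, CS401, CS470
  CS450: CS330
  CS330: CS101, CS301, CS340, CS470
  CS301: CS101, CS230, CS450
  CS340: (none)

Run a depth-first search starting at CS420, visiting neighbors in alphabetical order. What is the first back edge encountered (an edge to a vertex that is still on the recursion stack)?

DFS from CS420 (visiting neighbors in alphabetical order); mark gray on enter, black on exit:
CS420 gray
  CS101 gray
    CS450 gray
      CS330 gray
        CS330→CS101: CS101 is gray → back edge
First back edge: CS330 → CS101.

CS330->CS101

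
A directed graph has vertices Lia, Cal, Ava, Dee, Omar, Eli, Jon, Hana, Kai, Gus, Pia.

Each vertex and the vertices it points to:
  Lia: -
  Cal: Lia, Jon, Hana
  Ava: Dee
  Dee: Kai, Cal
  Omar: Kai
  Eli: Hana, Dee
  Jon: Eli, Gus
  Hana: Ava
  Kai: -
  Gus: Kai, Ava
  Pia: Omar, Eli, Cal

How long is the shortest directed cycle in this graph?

4

For each vertex v, BFS finds the shortest path from v back to v.
The shortest such closed walk is Eli → Dee → Cal → Jon → Eli, length 4.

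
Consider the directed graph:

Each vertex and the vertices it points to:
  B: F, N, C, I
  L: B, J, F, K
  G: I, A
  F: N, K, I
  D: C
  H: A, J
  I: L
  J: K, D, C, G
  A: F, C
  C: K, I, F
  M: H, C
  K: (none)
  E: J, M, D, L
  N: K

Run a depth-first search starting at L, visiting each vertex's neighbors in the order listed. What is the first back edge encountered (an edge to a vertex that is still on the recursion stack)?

I->L

DFS from L (visiting each vertex's neighbors in the order listed); mark gray on enter, black on exit:
L gray
  B gray
    F gray
      N gray
        K gray
        K black
      N black
      F→K: K black — skip
      I gray
        I→L: L is gray → back edge
First back edge: I → L.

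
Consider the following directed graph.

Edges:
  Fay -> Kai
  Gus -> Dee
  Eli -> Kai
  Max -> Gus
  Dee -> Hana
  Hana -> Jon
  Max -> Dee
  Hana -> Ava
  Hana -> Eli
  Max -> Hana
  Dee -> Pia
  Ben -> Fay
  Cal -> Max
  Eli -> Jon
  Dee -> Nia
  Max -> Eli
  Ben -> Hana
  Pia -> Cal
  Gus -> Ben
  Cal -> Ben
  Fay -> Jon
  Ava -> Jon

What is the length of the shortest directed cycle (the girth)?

4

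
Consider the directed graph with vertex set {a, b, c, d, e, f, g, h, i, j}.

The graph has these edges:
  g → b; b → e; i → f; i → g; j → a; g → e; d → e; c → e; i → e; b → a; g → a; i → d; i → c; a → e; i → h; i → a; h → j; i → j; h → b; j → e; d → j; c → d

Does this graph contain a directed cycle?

DFS with white/gray/black marking, starting from c:
c gray
  e gray
  e black
  d gray
    d→e: e black — skip
    j gray
      j→e: e black — skip
      a gray
        a→e: e black — skip
      a black
    j black
  d black
c black
b gray
  b→e: e black — skip
  b→a: a black — skip
b black
f gray
f black
g gray
  g→e: e black — skip
  g→a: a black — skip
  g→b: b black — skip
g black
h gray
  h→b: b black — skip
  h→j: j black — skip
h black
i gray
  i→c: c black — skip
  i→e: e black — skip
  i→a: a black — skip
  i→h: h black — skip
  i→g: g black — skip
  i→d: d black — skip
  i→j: j black — skip
  i→f: f black — skip
i black
Every edge goes to a white or black vertex — no back edge, so the graph is acyclic.

No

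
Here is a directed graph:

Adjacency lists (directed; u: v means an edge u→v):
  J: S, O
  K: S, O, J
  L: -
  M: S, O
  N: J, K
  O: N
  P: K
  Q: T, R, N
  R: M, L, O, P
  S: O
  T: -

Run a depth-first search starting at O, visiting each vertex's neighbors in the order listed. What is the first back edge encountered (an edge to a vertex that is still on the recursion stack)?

S→O

DFS from O (visiting each vertex's neighbors in the order listed); mark gray on enter, black on exit:
O gray
  N gray
    J gray
      S gray
        S→O: O is gray → back edge
First back edge: S → O.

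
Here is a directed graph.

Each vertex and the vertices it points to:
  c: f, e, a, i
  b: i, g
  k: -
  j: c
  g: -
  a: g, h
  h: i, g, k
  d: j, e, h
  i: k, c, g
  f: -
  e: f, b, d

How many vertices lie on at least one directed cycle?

A vertex is on a directed cycle iff it belongs to a strongly connected component of size ≥ 2 (or has a self-loop).
The vertices on cycles are {a, b, c, d, e, h, i, j} — 8 in total.

8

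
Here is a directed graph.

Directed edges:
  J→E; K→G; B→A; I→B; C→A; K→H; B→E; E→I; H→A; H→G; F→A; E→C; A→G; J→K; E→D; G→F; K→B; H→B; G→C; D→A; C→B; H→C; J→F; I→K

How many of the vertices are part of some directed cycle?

10

A vertex is on a directed cycle iff it belongs to a strongly connected component of size ≥ 2 (or has a self-loop).
The vertices on cycles are {A, B, C, D, E, F, G, H, I, K} — 10 in total.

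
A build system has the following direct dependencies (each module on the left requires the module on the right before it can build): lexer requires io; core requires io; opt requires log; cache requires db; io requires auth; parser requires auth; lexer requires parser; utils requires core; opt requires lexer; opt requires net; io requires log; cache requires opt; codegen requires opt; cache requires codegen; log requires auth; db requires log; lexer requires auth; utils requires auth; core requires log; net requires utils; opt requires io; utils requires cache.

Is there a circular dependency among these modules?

Yes

DFS with white/gray/black marking, starting from codegen:
codegen gray
  opt gray
    io gray
      auth gray
      auth black
      log gray
        log→auth: auth black — skip
      log black
    io black
    opt→log: log black — skip
    net gray
      utils gray
        utils→auth: auth black — skip
        cache gray
          cache→codegen: codegen is gray → back edge
Back edge found, so a cycle exists: codegen → opt → net → utils → cache → codegen.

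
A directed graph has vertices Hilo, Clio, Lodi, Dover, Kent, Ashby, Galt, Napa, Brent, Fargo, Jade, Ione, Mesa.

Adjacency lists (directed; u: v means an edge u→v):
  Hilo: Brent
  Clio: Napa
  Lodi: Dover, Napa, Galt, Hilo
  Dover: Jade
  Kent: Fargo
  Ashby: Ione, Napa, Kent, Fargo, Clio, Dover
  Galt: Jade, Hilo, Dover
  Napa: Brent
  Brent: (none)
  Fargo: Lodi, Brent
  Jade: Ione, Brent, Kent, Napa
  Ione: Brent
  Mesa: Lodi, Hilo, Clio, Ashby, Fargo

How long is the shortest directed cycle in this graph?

5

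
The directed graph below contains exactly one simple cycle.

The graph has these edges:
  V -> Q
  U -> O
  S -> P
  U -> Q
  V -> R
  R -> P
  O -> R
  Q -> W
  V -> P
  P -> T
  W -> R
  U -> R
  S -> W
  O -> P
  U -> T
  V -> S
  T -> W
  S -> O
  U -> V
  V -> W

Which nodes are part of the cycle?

P, R, T, W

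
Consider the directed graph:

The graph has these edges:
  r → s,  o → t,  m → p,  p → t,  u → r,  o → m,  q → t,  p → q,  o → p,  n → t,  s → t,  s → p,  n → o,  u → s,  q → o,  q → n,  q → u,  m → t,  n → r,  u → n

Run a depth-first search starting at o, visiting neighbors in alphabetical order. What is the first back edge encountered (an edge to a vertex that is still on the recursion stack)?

DFS from o (visiting neighbors in alphabetical order); mark gray on enter, black on exit:
o gray
  m gray
    p gray
      q gray
        n gray
          n→o: o is gray → back edge
First back edge: n → o.

n->o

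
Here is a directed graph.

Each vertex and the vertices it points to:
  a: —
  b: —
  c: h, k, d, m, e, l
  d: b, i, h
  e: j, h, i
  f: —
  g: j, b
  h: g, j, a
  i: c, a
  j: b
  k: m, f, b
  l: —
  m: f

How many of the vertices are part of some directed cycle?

A vertex is on a directed cycle iff it belongs to a strongly connected component of size ≥ 2 (or has a self-loop).
The vertices on cycles are {c, d, e, i} — 4 in total.

4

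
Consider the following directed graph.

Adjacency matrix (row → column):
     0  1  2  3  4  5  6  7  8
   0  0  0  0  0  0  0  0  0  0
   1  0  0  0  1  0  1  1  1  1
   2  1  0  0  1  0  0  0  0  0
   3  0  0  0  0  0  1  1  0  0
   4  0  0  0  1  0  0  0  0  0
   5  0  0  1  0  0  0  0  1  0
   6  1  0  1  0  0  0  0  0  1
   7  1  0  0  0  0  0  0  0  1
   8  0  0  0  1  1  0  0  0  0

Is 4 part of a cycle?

Yes

4 is on a cycle iff 4 can reach itself via ≥1 edge.
4 → 3 → 6 → 8 → 4 — yes.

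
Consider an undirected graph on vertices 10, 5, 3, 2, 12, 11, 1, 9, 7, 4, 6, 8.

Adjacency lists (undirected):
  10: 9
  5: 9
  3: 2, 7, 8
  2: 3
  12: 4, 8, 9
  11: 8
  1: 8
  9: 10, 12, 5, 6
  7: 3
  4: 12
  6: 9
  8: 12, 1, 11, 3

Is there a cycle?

No

DFS, tracking each vertex's parent; an edge to a visited non-parent vertex closes a cycle.
Start from 9:
visit 9 (parent –)
  visit 10 (parent 9)
    10–9: parent, skip
  visit 12 (parent 9)
    visit 4 (parent 12)
      4–12: parent, skip
    visit 8 (parent 12)
      8–12: parent, skip
      visit 1 (parent 8)
        1–8: parent, skip
      visit 11 (parent 8)
        11–8: parent, skip
      visit 3 (parent 8)
        visit 2 (parent 3)
          2–3: parent, skip
        visit 7 (parent 3)
          7–3: parent, skip
        3–8: parent, skip
    12–9: parent, skip
  visit 5 (parent 9)
    5–9: parent, skip
  visit 6 (parent 9)
    6–9: parent, skip
No non-parent visited neighbor found — the graph is a forest.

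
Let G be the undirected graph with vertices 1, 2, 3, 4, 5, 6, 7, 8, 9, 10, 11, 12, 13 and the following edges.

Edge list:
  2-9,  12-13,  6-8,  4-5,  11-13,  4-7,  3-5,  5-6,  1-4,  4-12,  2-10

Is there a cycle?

DFS, tracking each vertex's parent; an edge to a visited non-parent vertex closes a cycle.
Start from 8:
visit 8 (parent –)
  visit 6 (parent 8)
    6–8: parent, skip
    visit 5 (parent 6)
      visit 3 (parent 5)
        3–5: parent, skip
      5–6: parent, skip
      visit 4 (parent 5)
        visit 1 (parent 4)
          1–4: parent, skip
        4–5: parent, skip
        visit 12 (parent 4)
          visit 13 (parent 12)
            visit 11 (parent 13)
              11–13: parent, skip
            13–12: parent, skip
          12–4: parent, skip
        visit 7 (parent 4)
          7–4: parent, skip
visit 2 (parent –)
  visit 9 (parent 2)
    9–2: parent, skip
  visit 10 (parent 2)
    10–2: parent, skip
No non-parent visited neighbor found — the graph is a forest.

No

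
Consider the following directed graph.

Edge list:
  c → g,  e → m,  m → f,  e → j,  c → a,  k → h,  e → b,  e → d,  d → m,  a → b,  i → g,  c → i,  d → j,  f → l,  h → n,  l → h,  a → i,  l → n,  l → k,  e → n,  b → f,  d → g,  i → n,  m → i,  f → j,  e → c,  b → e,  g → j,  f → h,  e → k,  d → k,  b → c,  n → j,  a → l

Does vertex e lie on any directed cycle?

Yes

e is on a cycle iff e can reach itself via ≥1 edge.
e → b → e — yes.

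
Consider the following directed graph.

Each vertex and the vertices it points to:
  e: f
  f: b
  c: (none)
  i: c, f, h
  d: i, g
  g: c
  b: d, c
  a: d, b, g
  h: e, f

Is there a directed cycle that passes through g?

No

g lies on a cycle iff there is a path from g back to itself.
Exploring from g, it never reaches itself; equivalently, its strongly connected component is a singleton.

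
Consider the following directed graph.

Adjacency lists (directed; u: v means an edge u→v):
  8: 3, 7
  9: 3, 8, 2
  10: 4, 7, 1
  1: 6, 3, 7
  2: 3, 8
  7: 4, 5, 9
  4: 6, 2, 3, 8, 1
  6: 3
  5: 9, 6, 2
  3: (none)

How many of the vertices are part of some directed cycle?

7

A vertex is on a directed cycle iff it belongs to a strongly connected component of size ≥ 2 (or has a self-loop).
The vertices on cycles are {1, 2, 4, 5, 7, 8, 9} — 7 in total.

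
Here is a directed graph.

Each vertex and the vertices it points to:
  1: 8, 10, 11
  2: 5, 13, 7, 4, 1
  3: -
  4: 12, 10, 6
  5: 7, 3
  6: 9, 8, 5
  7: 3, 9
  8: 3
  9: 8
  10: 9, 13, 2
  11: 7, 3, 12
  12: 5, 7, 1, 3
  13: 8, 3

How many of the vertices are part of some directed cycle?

6

A vertex is on a directed cycle iff it belongs to a strongly connected component of size ≥ 2 (or has a self-loop).
The vertices on cycles are {1, 2, 4, 10, 11, 12} — 6 in total.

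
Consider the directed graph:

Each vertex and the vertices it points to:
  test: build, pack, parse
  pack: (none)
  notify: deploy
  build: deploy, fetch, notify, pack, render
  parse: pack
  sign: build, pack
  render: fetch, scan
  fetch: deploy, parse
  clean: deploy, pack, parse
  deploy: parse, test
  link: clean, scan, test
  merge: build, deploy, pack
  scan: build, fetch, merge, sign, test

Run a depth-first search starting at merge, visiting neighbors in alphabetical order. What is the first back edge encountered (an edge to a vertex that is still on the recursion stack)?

test->build

DFS from merge (visiting neighbors in alphabetical order); mark gray on enter, black on exit:
merge gray
  build gray
    deploy gray
      parse gray
        pack gray
        pack black
      parse black
      test gray
        test→build: build is gray → back edge
First back edge: test → build.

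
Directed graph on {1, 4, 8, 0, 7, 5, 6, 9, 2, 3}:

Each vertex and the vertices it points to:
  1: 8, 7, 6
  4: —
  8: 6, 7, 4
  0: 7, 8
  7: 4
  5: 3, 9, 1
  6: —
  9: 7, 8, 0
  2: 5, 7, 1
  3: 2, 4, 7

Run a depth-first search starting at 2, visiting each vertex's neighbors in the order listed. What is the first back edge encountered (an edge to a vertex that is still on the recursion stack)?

3→2

DFS from 2 (visiting each vertex's neighbors in the order listed); mark gray on enter, black on exit:
2 gray
  5 gray
    3 gray
      3→2: 2 is gray → back edge
First back edge: 3 → 2.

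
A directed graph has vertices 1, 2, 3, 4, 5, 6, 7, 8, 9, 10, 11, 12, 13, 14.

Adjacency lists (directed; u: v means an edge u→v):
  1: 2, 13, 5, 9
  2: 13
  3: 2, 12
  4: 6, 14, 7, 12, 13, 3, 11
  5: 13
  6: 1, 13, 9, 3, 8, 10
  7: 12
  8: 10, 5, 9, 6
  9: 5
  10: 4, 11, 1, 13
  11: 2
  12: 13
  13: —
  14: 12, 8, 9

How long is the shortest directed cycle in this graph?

For each vertex v, BFS finds the shortest path from v back to v.
The shortest such closed walk is 6 → 8 → 6, length 2.

2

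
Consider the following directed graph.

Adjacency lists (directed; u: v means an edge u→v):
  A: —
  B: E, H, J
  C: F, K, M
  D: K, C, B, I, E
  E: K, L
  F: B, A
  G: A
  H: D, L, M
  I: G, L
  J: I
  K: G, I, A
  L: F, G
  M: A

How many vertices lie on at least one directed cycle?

A vertex is on a directed cycle iff it belongs to a strongly connected component of size ≥ 2 (or has a self-loop).
The vertices on cycles are {B, C, D, E, F, H, I, J, K, L} — 10 in total.

10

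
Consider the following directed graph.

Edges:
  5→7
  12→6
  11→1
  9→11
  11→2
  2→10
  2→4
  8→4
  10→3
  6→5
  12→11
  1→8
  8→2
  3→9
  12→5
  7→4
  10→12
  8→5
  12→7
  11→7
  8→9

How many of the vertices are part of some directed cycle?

8

A vertex is on a directed cycle iff it belongs to a strongly connected component of size ≥ 2 (or has a self-loop).
The vertices on cycles are {1, 2, 3, 8, 9, 10, 11, 12} — 8 in total.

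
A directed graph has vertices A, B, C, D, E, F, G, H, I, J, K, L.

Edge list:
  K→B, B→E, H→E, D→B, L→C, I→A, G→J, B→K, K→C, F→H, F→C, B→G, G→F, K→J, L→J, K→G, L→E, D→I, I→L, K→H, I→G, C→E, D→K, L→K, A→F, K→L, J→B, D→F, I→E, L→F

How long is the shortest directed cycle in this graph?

2

For each vertex v, BFS finds the shortest path from v back to v.
The shortest such closed walk is K → L → K, length 2.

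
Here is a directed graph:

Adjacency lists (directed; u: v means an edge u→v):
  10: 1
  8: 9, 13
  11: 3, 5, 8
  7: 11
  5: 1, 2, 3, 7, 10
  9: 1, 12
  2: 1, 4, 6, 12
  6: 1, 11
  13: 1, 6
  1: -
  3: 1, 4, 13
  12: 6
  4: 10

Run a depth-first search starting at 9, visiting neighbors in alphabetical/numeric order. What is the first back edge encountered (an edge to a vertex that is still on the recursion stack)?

13->6

DFS from 9 (visiting neighbors in alphabetical/numeric order); mark gray on enter, black on exit:
9 gray
  1 gray
  1 black
  12 gray
    6 gray
      6→1: 1 black — skip
      11 gray
        3 gray
          3→1: 1 black — skip
          4 gray
            10 gray
              10→1: 1 black — skip
            10 black
          4 black
          13 gray
            13→1: 1 black — skip
            13→6: 6 is gray → back edge
First back edge: 13 → 6.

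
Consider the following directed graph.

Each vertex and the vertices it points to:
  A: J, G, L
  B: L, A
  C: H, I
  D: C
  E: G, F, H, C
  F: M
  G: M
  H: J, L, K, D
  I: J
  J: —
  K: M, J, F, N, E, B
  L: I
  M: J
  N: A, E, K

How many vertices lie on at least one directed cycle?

6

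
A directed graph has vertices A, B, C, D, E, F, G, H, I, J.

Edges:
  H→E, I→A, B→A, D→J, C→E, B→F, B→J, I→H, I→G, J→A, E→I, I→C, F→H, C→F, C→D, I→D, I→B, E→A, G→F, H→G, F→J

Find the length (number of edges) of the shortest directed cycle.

3

For each vertex v, BFS finds the shortest path from v back to v.
The shortest such closed walk is I → C → E → I, length 3.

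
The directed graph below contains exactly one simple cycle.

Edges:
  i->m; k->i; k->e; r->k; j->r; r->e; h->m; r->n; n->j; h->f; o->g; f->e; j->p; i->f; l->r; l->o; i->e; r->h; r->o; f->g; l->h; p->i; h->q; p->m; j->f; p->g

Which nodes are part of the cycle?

j, n, r

DFS with gray/black marking from r:
r gray
  e gray
  e black
  o gray
    g gray
    g black
  o black
  n gray
    j gray
      p gray
        m gray
        m black
        p→g: g black — skip
        i gray
          i→m: m black — skip
          f gray
            f→e: e black — skip
            f→g: g black — skip
          f black
          i→e: e black — skip
        i black
      p black
      j→f: f black — skip
      j→r: r is gray → back edge
Back edge closes the cycle r → n → j → r; its vertices are {j, n, r}.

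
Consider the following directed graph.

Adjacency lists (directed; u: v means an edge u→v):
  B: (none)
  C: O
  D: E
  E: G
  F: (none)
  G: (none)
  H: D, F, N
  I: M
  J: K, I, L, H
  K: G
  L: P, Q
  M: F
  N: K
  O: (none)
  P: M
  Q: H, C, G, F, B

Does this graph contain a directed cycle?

No

DFS with white/gray/black marking, starting from G:
G gray
G black
B gray
B black
C gray
  O gray
  O black
C black
D gray
  E gray
    E→G: G black — skip
  E black
D black
F gray
F black
H gray
  H→D: D black — skip
  H→F: F black — skip
  N gray
    K gray
      K→G: G black — skip
    K black
  N black
H black
I gray
  M gray
    M→F: F black — skip
  M black
I black
J gray
  J→K: K black — skip
  J→I: I black — skip
  L gray
    P gray
      P→M: M black — skip
    P black
    Q gray
      Q→H: H black — skip
      Q→C: C black — skip
      Q→G: G black — skip
      Q→F: F black — skip
      Q→B: B black — skip
    Q black
  L black
  J→H: H black — skip
J black
Every edge goes to a white or black vertex — no back edge, so the graph is acyclic.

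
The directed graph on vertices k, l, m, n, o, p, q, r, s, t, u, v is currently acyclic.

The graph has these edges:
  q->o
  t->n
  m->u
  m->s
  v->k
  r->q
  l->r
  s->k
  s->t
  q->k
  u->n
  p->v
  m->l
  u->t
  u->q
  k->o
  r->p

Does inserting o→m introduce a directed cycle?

Yes

Adding o→m creates a cycle iff m can already reach o.
Path from m: m → s → k → o.
So m → … → o → m is a cycle.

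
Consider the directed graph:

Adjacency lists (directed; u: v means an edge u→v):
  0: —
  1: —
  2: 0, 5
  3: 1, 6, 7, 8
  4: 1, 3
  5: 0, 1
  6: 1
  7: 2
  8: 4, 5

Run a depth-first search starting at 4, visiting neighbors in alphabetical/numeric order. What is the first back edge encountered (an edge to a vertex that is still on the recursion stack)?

8→4

DFS from 4 (visiting neighbors in alphabetical/numeric order); mark gray on enter, black on exit:
4 gray
  1 gray
  1 black
  3 gray
    3→1: 1 black — skip
    6 gray
      6→1: 1 black — skip
    6 black
    7 gray
      2 gray
        0 gray
        0 black
        5 gray
          5→0: 0 black — skip
          5→1: 1 black — skip
        5 black
      2 black
    7 black
    8 gray
      8→4: 4 is gray → back edge
First back edge: 8 → 4.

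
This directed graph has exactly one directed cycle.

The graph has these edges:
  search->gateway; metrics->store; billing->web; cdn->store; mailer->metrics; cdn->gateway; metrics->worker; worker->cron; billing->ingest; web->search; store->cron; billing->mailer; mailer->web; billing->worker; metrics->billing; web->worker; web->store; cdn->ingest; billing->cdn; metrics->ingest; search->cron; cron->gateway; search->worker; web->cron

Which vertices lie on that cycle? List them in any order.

mailer, billing, metrics

DFS with gray/black marking from billing:
billing gray
  ingest gray
  ingest black
  worker gray
    cron gray
      gateway gray
      gateway black
    cron black
  worker black
  mailer gray
    web gray
      web→cron: cron black — skip
      store gray
        store→cron: cron black — skip
      store black
      search gray
        search→worker: worker black — skip
        search→cron: cron black — skip
        search→gateway: gateway black — skip
      search black
      web→worker: worker black — skip
    web black
    metrics gray
      metrics→store: store black — skip
      metrics→ingest: ingest black — skip
      metrics→billing: billing is gray → back edge
Back edge closes the cycle billing → mailer → metrics → billing; its vertices are {mailer, billing, metrics}.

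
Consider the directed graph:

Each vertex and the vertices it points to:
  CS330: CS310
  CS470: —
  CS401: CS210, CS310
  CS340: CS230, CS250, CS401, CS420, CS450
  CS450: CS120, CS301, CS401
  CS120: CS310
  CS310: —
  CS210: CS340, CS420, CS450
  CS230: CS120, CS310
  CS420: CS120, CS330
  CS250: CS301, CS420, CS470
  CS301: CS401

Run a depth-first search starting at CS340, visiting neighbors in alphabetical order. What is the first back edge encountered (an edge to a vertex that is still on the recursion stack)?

DFS from CS340 (visiting neighbors in alphabetical order); mark gray on enter, black on exit:
CS340 gray
  CS230 gray
    CS120 gray
      CS310 gray
      CS310 black
    CS120 black
    CS230→CS310: CS310 black — skip
  CS230 black
  CS250 gray
    CS301 gray
      CS401 gray
        CS210 gray
          CS210→CS340: CS340 is gray → back edge
First back edge: CS210 → CS340.

CS210->CS340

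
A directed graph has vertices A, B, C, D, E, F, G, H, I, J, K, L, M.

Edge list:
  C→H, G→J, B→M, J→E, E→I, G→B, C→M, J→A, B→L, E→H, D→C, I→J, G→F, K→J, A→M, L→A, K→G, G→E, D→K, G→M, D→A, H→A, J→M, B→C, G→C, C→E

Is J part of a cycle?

Yes

J is on a cycle iff J can reach itself via ≥1 edge.
J → E → I → J — yes.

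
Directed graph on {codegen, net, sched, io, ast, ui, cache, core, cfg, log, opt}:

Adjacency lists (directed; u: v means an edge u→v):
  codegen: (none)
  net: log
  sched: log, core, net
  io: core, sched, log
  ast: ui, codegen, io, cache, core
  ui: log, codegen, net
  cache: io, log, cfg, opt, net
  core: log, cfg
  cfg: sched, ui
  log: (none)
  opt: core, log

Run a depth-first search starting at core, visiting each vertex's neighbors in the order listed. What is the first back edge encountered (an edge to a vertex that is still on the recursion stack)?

sched→core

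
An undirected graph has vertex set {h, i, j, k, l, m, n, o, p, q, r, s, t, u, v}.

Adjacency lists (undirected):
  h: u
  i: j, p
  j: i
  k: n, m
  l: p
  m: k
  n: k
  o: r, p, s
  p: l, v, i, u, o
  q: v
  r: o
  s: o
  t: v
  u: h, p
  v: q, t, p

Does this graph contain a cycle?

DFS, tracking each vertex's parent; an edge to a visited non-parent vertex closes a cycle.
Start from j:
visit j (parent –)
  visit i (parent j)
    i–j: parent, skip
    visit p (parent i)
      visit l (parent p)
        l–p: parent, skip
      visit v (parent p)
        visit q (parent v)
          q–v: parent, skip
        visit t (parent v)
          t–v: parent, skip
        v–p: parent, skip
      p–i: parent, skip
      visit u (parent p)
        visit h (parent u)
          h–u: parent, skip
        u–p: parent, skip
      visit o (parent p)
        visit r (parent o)
          r–o: parent, skip
        o–p: parent, skip
        visit s (parent o)
          s–o: parent, skip
visit k (parent –)
  visit n (parent k)
    n–k: parent, skip
  visit m (parent k)
    m–k: parent, skip
No non-parent visited neighbor found — the graph is a forest.

No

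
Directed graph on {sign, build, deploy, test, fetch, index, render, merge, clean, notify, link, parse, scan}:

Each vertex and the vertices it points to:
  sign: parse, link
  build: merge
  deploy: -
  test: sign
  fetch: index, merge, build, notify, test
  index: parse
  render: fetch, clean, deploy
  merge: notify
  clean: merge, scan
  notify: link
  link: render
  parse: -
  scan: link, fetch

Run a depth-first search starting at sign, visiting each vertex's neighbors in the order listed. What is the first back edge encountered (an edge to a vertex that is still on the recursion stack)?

notify→link

DFS from sign (visiting each vertex's neighbors in the order listed); mark gray on enter, black on exit:
sign gray
  parse gray
  parse black
  link gray
    render gray
      fetch gray
        index gray
          index→parse: parse black — skip
        index black
        merge gray
          notify gray
            notify→link: link is gray → back edge
First back edge: notify → link.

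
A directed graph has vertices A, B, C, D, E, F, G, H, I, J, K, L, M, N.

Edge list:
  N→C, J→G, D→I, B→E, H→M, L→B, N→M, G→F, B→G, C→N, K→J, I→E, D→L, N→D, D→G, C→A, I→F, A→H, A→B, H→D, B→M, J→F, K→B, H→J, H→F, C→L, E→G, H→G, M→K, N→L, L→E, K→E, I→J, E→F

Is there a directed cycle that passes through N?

N is on a cycle iff N can reach itself via ≥1 edge.
N → C → N — yes.

Yes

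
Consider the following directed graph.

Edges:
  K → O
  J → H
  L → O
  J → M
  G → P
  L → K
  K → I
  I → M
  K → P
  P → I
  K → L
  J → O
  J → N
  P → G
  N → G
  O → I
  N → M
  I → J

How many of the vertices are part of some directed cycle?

A vertex is on a directed cycle iff it belongs to a strongly connected component of size ≥ 2 (or has a self-loop).
The vertices on cycles are {G, I, J, K, L, N, O, P} — 8 in total.

8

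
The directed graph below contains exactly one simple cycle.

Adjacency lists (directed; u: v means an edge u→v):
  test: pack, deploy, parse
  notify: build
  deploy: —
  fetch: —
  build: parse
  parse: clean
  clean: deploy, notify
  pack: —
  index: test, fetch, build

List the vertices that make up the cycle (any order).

build, clean, parse, notify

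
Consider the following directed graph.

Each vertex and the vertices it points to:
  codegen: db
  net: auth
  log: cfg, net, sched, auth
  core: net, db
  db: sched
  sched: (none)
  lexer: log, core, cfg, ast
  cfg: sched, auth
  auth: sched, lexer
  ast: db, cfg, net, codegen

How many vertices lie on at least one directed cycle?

7

A vertex is on a directed cycle iff it belongs to a strongly connected component of size ≥ 2 (or has a self-loop).
The vertices on cycles are {ast, cfg, log, net, auth, core, lexer} — 7 in total.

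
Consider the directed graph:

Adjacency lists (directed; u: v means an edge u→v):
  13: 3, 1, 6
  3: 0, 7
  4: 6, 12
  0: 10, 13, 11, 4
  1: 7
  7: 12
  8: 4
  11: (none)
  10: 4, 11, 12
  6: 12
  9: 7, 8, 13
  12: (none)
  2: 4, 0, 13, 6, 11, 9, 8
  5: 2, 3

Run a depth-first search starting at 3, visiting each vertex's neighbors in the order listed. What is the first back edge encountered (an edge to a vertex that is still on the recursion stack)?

13→3

DFS from 3 (visiting each vertex's neighbors in the order listed); mark gray on enter, black on exit:
3 gray
  0 gray
    10 gray
      4 gray
        6 gray
          12 gray
          12 black
        6 black
        4→12: 12 black — skip
      4 black
      11 gray
      11 black
      10→12: 12 black — skip
    10 black
    13 gray
      13→3: 3 is gray → back edge
First back edge: 13 → 3.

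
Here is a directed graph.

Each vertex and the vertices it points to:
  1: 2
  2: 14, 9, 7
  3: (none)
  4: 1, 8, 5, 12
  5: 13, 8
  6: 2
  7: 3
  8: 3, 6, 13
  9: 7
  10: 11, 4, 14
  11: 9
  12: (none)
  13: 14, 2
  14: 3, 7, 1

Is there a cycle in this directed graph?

Yes

DFS with white/gray/black marking, starting from 11:
11 gray
  9 gray
    7 gray
      3 gray
      3 black
    7 black
  9 black
11 black
1 gray
  2 gray
    14 gray
      14→3: 3 black — skip
      14→7: 7 black — skip
      14→1: 1 is gray → back edge
Back edge found, so a cycle exists: 1 → 2 → 14 → 1.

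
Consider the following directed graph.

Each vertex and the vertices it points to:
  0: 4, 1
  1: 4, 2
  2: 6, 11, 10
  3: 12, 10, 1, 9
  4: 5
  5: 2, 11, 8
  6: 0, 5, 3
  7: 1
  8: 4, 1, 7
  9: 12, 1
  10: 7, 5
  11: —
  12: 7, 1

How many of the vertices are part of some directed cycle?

12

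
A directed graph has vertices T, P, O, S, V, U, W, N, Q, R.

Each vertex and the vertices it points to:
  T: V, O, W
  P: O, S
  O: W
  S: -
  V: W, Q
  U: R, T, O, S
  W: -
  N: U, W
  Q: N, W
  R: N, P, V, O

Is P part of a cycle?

P lies on a cycle iff there is a path from P back to itself.
Exploring from P, it never reaches itself; equivalently, its strongly connected component is a singleton.

No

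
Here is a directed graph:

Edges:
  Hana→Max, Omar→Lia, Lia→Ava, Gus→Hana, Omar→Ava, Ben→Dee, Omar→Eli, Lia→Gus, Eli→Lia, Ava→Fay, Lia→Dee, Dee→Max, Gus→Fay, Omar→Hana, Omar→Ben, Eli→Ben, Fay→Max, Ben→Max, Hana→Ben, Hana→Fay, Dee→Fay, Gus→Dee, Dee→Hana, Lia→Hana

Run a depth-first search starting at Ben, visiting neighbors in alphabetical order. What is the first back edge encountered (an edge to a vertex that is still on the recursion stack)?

Hana→Ben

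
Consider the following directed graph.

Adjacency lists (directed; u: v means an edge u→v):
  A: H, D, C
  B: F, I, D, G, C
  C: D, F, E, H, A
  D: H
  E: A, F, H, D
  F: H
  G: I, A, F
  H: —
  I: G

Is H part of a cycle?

No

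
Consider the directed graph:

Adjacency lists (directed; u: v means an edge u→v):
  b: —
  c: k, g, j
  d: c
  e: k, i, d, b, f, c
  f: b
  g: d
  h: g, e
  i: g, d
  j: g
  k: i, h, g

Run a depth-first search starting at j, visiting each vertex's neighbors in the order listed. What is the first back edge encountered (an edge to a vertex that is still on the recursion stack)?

i→g

DFS from j (visiting each vertex's neighbors in the order listed); mark gray on enter, black on exit:
j gray
  g gray
    d gray
      c gray
        k gray
          i gray
            i→g: g is gray → back edge
First back edge: i → g.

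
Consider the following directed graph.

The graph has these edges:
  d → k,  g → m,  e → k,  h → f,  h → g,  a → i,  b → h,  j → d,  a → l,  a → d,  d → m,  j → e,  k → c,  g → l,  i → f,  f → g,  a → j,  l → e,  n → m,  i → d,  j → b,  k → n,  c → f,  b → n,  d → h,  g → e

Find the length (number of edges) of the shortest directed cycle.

For each vertex v, BFS finds the shortest path from v back to v.
The shortest such closed walk is e → k → c → f → g → e, length 5.

5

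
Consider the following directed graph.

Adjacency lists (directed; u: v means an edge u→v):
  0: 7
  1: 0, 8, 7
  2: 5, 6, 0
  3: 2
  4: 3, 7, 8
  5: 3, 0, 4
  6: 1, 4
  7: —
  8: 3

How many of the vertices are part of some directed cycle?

7

A vertex is on a directed cycle iff it belongs to a strongly connected component of size ≥ 2 (or has a self-loop).
The vertices on cycles are {1, 2, 3, 4, 5, 6, 8} — 7 in total.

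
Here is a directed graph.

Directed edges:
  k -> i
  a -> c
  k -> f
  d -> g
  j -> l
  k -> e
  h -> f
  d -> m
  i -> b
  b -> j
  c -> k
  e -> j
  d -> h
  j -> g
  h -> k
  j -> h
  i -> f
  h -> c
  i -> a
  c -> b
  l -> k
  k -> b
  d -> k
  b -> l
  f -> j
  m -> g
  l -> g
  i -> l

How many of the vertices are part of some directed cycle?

10

A vertex is on a directed cycle iff it belongs to a strongly connected component of size ≥ 2 (or has a self-loop).
The vertices on cycles are {a, b, c, e, f, h, i, j, k, l} — 10 in total.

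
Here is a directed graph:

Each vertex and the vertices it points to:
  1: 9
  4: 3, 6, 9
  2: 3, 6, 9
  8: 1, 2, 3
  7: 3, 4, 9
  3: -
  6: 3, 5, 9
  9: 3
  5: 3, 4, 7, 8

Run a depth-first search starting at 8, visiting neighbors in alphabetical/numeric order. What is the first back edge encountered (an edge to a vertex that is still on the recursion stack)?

DFS from 8 (visiting neighbors in alphabetical/numeric order); mark gray on enter, black on exit:
8 gray
  1 gray
    9 gray
      3 gray
      3 black
    9 black
  1 black
  2 gray
    2→3: 3 black — skip
    6 gray
      6→3: 3 black — skip
      5 gray
        5→3: 3 black — skip
        4 gray
          4→3: 3 black — skip
          4→6: 6 is gray → back edge
First back edge: 4 → 6.

4→6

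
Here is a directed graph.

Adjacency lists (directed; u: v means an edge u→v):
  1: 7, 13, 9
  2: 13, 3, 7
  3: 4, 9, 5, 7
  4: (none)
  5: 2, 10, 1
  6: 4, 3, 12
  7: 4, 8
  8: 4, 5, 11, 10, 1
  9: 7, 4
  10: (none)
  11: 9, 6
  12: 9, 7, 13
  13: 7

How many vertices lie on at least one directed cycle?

A vertex is on a directed cycle iff it belongs to a strongly connected component of size ≥ 2 (or has a self-loop).
The vertices on cycles are {1, 2, 3, 5, 6, 7, 8, 9, 11, 12, 13} — 11 in total.

11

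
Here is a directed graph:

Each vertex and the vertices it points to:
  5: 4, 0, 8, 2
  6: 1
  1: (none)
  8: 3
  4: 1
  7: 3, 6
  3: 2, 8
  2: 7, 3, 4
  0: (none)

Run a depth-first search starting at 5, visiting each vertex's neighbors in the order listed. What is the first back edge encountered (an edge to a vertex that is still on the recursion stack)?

7->3

DFS from 5 (visiting each vertex's neighbors in the order listed); mark gray on enter, black on exit:
5 gray
  4 gray
    1 gray
    1 black
  4 black
  0 gray
  0 black
  8 gray
    3 gray
      2 gray
        7 gray
          7→3: 3 is gray → back edge
First back edge: 7 → 3.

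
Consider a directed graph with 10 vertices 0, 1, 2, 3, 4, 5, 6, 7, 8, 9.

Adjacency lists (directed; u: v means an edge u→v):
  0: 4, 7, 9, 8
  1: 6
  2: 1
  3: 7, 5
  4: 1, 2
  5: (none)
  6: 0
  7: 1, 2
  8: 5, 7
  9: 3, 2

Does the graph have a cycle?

Yes

DFS with white/gray/black marking, starting from 3:
3 gray
  7 gray
    1 gray
      6 gray
        0 gray
          4 gray
            4→1: 1 is gray → back edge
Back edge found, so a cycle exists: 1 → 6 → 0 → 4 → 1.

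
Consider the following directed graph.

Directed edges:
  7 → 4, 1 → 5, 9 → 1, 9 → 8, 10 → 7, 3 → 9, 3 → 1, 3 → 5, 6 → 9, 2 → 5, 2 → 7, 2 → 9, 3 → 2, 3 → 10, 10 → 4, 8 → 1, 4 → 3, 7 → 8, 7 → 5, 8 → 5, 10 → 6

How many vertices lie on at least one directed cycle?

A vertex is on a directed cycle iff it belongs to a strongly connected component of size ≥ 2 (or has a self-loop).
The vertices on cycles are {2, 3, 4, 7, 10} — 5 in total.

5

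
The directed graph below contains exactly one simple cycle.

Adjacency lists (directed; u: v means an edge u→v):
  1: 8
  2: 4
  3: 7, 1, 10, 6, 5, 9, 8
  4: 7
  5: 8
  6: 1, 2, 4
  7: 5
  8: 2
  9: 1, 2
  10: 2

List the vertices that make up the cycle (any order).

2, 4, 5, 7, 8

DFS with gray/black marking from 4:
4 gray
  7 gray
    5 gray
      8 gray
        2 gray
          2→4: 4 is gray → back edge
Back edge closes the cycle 4 → 7 → 5 → 8 → 2 → 4; its vertices are {2, 4, 5, 7, 8}.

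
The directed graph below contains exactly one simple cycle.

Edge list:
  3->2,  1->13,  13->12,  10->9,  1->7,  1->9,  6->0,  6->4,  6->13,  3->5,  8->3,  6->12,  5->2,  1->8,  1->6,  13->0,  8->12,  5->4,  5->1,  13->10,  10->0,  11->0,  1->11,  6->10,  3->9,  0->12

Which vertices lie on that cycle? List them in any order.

DFS with gray/black marking from 5:
5 gray
  1 gray
    11 gray
      0 gray
        12 gray
        12 black
      0 black
    11 black
    6 gray
      6→0: 0 black — skip
      13 gray
        13→12: 12 black — skip
        10 gray
          10→0: 0 black — skip
          9 gray
          9 black
        10 black
        13→0: 0 black — skip
      13 black
      4 gray
      4 black
      6→12: 12 black — skip
      6→10: 10 black — skip
    6 black
    1→13: 13 black — skip
    8 gray
      3 gray
        3→5: 5 is gray → back edge
Back edge closes the cycle 5 → 1 → 8 → 3 → 5; its vertices are {1, 3, 5, 8}.

1, 3, 5, 8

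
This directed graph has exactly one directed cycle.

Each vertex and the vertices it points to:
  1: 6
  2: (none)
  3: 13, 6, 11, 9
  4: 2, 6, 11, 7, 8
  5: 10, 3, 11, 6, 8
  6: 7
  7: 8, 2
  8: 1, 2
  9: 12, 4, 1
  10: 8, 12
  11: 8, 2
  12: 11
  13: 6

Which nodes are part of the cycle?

1, 6, 7, 8

DFS with gray/black marking from 1:
1 gray
  6 gray
    7 gray
      8 gray
        8→1: 1 is gray → back edge
Back edge closes the cycle 1 → 6 → 7 → 8 → 1; its vertices are {1, 6, 7, 8}.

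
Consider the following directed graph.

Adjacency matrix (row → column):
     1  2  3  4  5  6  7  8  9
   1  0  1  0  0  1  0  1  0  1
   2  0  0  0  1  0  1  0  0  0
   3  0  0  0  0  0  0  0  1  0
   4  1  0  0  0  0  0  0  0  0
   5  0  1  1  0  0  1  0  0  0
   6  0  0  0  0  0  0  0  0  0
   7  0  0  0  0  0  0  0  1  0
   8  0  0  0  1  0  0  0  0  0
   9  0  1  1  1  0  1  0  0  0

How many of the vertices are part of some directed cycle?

8

A vertex is on a directed cycle iff it belongs to a strongly connected component of size ≥ 2 (or has a self-loop).
The vertices on cycles are {1, 2, 3, 4, 5, 7, 8, 9} — 8 in total.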